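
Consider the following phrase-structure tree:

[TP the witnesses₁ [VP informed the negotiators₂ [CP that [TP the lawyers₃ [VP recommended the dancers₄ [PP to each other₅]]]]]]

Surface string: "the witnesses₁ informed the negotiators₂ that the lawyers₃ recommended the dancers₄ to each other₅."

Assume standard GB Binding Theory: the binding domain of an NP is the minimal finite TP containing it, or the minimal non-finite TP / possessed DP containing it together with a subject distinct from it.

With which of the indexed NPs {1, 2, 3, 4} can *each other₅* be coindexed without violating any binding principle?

{3, 4}

*each other* is an anaphor, so Principle A applies: it must be bound in its binding domain.
Binding domain of *each other₅*: the embedded TP, whose subject is the lawyers₃.
*the witnesses₁* c-commands the anaphor but is outside its binding domain → cannot satisfy Principle A.
*the negotiators₂* c-commands the anaphor but is outside its binding domain → cannot satisfy Principle A.
*the lawyers₃* c-commands the anaphor within its binding domain → licit binder.
*the dancers₄* c-commands the anaphor within its binding domain → licit binder.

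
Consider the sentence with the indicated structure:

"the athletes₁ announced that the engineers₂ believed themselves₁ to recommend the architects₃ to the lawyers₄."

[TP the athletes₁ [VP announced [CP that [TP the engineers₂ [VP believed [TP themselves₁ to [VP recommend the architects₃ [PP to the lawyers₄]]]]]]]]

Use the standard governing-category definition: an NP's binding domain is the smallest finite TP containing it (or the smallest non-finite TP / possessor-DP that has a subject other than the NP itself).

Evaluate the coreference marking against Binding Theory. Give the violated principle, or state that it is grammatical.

Principle A

The two coindexed NPs are *the athletes₁* and *themselves₁*.
*themselves₁* is an anaphor. Principle A requires it to be bound within its binding domain — the embedded TP, whose subject is the engineers₂.
Within that domain it is c-commanded by *the engineers₂*, which does not share its index.
*the athletes₁* does c-command the anaphor, but from outside its binding domain.
The anaphor is unbound in its domain → Principle A violation.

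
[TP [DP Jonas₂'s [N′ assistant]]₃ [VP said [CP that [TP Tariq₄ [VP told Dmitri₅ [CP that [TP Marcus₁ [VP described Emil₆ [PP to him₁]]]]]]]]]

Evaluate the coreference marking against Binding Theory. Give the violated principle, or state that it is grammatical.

Principle B

The two coindexed NPs are *Marcus₁* and *him₁*.
*him₁* is a pronoun. Its binding domain is the embedded TP, whose subject is Marcus₁.
*Marcus₁* c-commands it within that domain and carries the same index.
The pronoun is locally bound → Principle B violation.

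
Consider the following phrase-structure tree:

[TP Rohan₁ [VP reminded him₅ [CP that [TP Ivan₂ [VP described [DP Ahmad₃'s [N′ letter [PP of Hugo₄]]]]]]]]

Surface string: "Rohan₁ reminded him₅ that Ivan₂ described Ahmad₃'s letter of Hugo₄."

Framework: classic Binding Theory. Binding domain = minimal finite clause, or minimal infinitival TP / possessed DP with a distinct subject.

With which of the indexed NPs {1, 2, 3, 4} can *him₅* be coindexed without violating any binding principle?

none

*him* is a pronoun, so Principle B applies: it must be free in its binding domain.
Binding domain of *him₅*: the matrix TP, whose subject is Rohan₁.
*Rohan₁* c-commands the pronoun within its binding domain → coindexation would violate Principle B.
*Ivan₂*: the pronoun c-commands this R-expression → coindexation would violate Principle C on *Ivan₂*.
*Ahmad₃*: the pronoun c-commands this R-expression → coindexation would violate Principle C on *Ahmad₃*.
*Hugo₄*: the pronoun c-commands this R-expression → coindexation would violate Principle C on *Hugo₄*.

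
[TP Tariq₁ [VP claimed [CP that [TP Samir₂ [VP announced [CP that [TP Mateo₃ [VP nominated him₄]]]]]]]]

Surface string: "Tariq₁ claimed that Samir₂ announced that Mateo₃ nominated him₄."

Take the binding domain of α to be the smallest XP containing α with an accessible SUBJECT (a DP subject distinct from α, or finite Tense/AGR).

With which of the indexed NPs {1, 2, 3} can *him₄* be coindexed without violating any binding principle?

{1, 2}

*him* is a pronoun, so Principle B applies: it must be free in its binding domain.
Binding domain of *him₄*: the embedded TP, whose subject is Mateo₃.
*Tariq₁* c-commands the pronoun but from outside its binding domain, and is not c-commanded by it → coindexation permitted.
*Samir₂* c-commands the pronoun but from outside its binding domain, and is not c-commanded by it → coindexation permitted.
*Mateo₃* c-commands the pronoun within its binding domain → coindexation would violate Principle B.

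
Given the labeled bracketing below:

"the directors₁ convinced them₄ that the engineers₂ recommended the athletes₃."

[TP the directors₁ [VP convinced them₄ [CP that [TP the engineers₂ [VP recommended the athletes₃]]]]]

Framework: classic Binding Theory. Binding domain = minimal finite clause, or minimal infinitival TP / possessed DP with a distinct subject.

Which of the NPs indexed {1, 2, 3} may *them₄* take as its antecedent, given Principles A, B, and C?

none

*them* is a pronoun, so Principle B applies: it must be free in its binding domain.
Binding domain of *them₄*: the matrix TP, whose subject is the directors₁.
*the directors₁* c-commands the pronoun within its binding domain → coindexation would violate Principle B.
*the engineers₂*: the pronoun c-commands this R-expression → coindexation would violate Principle C on *the engineers₂*.
*the athletes₃*: the pronoun c-commands this R-expression → coindexation would violate Principle C on *the athletes₃*.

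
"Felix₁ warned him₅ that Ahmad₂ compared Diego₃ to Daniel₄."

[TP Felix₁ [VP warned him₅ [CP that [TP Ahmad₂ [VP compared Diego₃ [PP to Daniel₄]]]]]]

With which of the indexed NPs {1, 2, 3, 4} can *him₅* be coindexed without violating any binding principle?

*him* is a pronoun, so Principle B applies: it must be free in its binding domain.
Binding domain of *him₅*: the matrix TP, whose subject is Felix₁.
*Felix₁* c-commands the pronoun within its binding domain → coindexation would violate Principle B.
*Ahmad₂*: the pronoun c-commands this R-expression → coindexation would violate Principle C on *Ahmad₂*.
*Diego₃*: the pronoun c-commands this R-expression → coindexation would violate Principle C on *Diego₃*.
*Daniel₄*: the pronoun c-commands this R-expression → coindexation would violate Principle C on *Daniel₄*.

none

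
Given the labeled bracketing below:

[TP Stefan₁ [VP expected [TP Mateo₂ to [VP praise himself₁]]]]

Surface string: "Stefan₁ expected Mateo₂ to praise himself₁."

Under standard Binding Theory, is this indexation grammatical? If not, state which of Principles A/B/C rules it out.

Principle A

The two coindexed NPs are *Stefan₁* and *himself₁*.
*himself₁* is an anaphor. Principle A requires it to be bound within its binding domain — the embedded TP, whose subject is Mateo₂.
Within that domain it is c-commanded by *Mateo₂*, which does not share its index.
*Stefan₁* does c-command the anaphor, but from outside its binding domain.
The anaphor is unbound in its domain → Principle A violation.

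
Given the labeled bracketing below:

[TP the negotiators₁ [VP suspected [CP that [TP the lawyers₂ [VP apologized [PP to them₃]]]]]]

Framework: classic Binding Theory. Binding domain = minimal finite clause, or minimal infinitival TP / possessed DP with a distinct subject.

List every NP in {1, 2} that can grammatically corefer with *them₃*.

{1}

*them* is a pronoun, so Principle B applies: it must be free in its binding domain.
Binding domain of *them₃*: the embedded TP, whose subject is the lawyers₂.
*the negotiators₁* c-commands the pronoun but from outside its binding domain, and is not c-commanded by it → coindexation permitted.
*the lawyers₂* c-commands the pronoun within its binding domain → coindexation would violate Principle B.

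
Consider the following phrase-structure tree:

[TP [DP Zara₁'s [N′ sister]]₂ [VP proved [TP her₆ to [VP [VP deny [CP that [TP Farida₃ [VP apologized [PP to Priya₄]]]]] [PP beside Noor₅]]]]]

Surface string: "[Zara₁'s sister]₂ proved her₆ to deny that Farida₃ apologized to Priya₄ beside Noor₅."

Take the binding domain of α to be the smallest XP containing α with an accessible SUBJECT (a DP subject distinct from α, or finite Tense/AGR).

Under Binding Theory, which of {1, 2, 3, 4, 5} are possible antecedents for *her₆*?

*her* is a pronoun, so Principle B applies: it must be free in its binding domain.
Binding domain of *her₆*: the matrix TP, whose subject is [Zara₁'s sister]₂.
*Zara₁* and the pronoun do not c-command one another → neither Principle B nor Principle C is at stake; coindexation permitted.
*[Zara₁'s sister]₂* c-commands the pronoun within its binding domain → coindexation would violate Principle B.
*Farida₃*: the pronoun c-commands this R-expression → coindexation would violate Principle C on *Farida₃*.
*Priya₄*: the pronoun c-commands this R-expression → coindexation would violate Principle C on *Priya₄*.
*Noor₅*: the pronoun c-commands this R-expression → coindexation would violate Principle C on *Noor₅*.

{1}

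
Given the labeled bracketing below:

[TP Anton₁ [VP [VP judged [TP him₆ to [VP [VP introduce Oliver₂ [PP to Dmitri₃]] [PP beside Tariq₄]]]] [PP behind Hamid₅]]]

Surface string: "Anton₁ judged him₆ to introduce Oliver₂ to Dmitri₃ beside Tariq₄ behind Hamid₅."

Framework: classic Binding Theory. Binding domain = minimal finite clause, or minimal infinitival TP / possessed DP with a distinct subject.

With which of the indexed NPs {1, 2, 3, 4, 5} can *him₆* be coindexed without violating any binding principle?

{5}

*him* is a pronoun, so Principle B applies: it must be free in its binding domain.
Binding domain of *him₆*: the matrix TP, whose subject is Anton₁.
*Anton₁* c-commands the pronoun within its binding domain → coindexation would violate Principle B.
*Oliver₂*: the pronoun c-commands this R-expression → coindexation would violate Principle C on *Oliver₂*.
*Dmitri₃*: the pronoun c-commands this R-expression → coindexation would violate Principle C on *Dmitri₃*.
*Tariq₄*: the pronoun c-commands this R-expression → coindexation would violate Principle C on *Tariq₄*.
*Hamid₅* and the pronoun do not c-command one another → neither Principle B nor Principle C is at stake; coindexation permitted.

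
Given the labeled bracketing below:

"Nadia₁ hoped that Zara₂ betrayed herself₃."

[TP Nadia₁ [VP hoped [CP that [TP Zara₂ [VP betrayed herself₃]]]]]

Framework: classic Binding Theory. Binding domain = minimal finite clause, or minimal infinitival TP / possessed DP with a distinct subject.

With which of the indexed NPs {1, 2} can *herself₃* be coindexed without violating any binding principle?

*herself* is an anaphor, so Principle A applies: it must be bound in its binding domain.
Binding domain of *herself₃*: the embedded TP, whose subject is Zara₂.
*Nadia₁* c-commands the anaphor but is outside its binding domain → cannot satisfy Principle A.
*Zara₂* c-commands the anaphor within its binding domain → licit binder.

{2}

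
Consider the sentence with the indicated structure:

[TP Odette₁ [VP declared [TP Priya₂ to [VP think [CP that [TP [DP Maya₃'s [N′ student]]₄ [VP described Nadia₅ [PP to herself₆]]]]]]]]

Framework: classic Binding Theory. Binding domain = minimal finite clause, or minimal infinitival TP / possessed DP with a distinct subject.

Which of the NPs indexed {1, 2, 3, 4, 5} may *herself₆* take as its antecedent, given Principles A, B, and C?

{4, 5}

*herself* is an anaphor, so Principle A applies: it must be bound in its binding domain.
Binding domain of *herself₆*: the embedded TP, whose subject is [Maya₃'s student]₄.
*Odette₁* c-commands the anaphor but is outside its binding domain → cannot satisfy Principle A.
*Priya₂* c-commands the anaphor but is outside its binding domain → cannot satisfy Principle A.
*Maya₃* does not c-command the anaphor → cannot bind it.
*[Maya₃'s student]₄* c-commands the anaphor within its binding domain → licit binder.
*Nadia₅* c-commands the anaphor within its binding domain → licit binder.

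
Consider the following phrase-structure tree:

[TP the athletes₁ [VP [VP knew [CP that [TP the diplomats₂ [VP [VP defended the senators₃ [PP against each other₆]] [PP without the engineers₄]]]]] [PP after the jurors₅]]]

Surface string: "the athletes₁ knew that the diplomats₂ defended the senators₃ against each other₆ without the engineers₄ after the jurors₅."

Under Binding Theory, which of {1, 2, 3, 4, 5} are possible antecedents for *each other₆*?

{2, 3}

*each other* is an anaphor, so Principle A applies: it must be bound in its binding domain.
Binding domain of *each other₆*: the embedded TP, whose subject is the diplomats₂.
*the athletes₁* c-commands the anaphor but is outside its binding domain → cannot satisfy Principle A.
*the diplomats₂* c-commands the anaphor within its binding domain → licit binder.
*the senators₃* c-commands the anaphor within its binding domain → licit binder.
*the engineers₄* does not c-command the anaphor → cannot bind it.
*the jurors₅* does not c-command the anaphor → cannot bind it.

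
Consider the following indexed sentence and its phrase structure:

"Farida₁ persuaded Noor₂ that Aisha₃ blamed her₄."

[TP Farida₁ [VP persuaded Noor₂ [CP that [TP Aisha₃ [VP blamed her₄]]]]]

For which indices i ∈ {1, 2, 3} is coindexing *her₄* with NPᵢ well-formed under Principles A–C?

*her* is a pronoun, so Principle B applies: it must be free in its binding domain.
Binding domain of *her₄*: the embedded TP, whose subject is Aisha₃.
*Farida₁* c-commands the pronoun but from outside its binding domain, and is not c-commanded by it → coindexation permitted.
*Noor₂* c-commands the pronoun but from outside its binding domain, and is not c-commanded by it → coindexation permitted.
*Aisha₃* c-commands the pronoun within its binding domain → coindexation would violate Principle B.

{1, 2}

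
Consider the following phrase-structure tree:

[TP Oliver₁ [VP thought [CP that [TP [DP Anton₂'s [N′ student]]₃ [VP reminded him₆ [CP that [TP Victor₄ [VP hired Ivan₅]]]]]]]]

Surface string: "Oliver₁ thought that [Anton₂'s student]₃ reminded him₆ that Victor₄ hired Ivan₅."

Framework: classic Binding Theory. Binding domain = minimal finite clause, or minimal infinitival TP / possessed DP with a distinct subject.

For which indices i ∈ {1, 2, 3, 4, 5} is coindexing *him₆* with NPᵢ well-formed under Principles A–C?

*him* is a pronoun, so Principle B applies: it must be free in its binding domain.
Binding domain of *him₆*: the embedded TP, whose subject is [Anton₂'s student]₃.
*Oliver₁* c-commands the pronoun but from outside its binding domain, and is not c-commanded by it → coindexation permitted.
*Anton₂* and the pronoun do not c-command one another → neither Principle B nor Principle C is at stake; coindexation permitted.
*[Anton₂'s student]₃* c-commands the pronoun within its binding domain → coindexation would violate Principle B.
*Victor₄*: the pronoun c-commands this R-expression → coindexation would violate Principle C on *Victor₄*.
*Ivan₅*: the pronoun c-commands this R-expression → coindexation would violate Principle C on *Ivan₅*.

{1, 2}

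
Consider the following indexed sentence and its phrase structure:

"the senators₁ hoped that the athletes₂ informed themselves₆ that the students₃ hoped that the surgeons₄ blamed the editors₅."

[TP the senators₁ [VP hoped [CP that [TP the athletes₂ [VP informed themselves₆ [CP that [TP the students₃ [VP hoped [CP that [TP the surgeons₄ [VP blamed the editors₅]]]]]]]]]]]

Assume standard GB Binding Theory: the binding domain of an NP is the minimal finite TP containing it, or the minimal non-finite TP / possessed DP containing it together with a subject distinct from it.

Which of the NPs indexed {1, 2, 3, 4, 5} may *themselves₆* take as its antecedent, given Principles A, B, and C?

{2}

*themselves* is an anaphor, so Principle A applies: it must be bound in its binding domain.
Binding domain of *themselves₆*: the embedded TP, whose subject is the athletes₂.
*the senators₁* c-commands the anaphor but is outside its binding domain → cannot satisfy Principle A.
*the athletes₂* c-commands the anaphor within its binding domain → licit binder.
*the students₃* does not c-command the anaphor → cannot bind it.
*the surgeons₄* does not c-command the anaphor → cannot bind it.
*the editors₅* does not c-command the anaphor → cannot bind it.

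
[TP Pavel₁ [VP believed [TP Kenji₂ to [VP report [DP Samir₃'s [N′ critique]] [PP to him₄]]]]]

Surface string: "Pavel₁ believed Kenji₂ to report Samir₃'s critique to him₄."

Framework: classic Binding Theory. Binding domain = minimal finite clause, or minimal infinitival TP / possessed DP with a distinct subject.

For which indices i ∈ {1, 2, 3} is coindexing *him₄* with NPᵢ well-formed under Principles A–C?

{1, 3}

*him* is a pronoun, so Principle B applies: it must be free in its binding domain.
Binding domain of *him₄*: the embedded TP, whose subject is Kenji₂.
*Pavel₁* c-commands the pronoun but from outside its binding domain, and is not c-commanded by it → coindexation permitted.
*Kenji₂* c-commands the pronoun within its binding domain → coindexation would violate Principle B.
*Samir₃* and the pronoun do not c-command one another → neither Principle B nor Principle C is at stake; coindexation permitted.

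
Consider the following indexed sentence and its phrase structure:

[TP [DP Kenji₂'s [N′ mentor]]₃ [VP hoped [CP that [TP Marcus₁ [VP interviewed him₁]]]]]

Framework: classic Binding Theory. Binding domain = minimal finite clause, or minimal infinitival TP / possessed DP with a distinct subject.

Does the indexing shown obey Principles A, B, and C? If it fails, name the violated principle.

The two coindexed NPs are *Marcus₁* and *him₁*.
*him₁* is a pronoun. Its binding domain is the embedded TP, whose subject is Marcus₁.
*Marcus₁* c-commands it within that domain and carries the same index.
The pronoun is locally bound → Principle B violation.

Principle B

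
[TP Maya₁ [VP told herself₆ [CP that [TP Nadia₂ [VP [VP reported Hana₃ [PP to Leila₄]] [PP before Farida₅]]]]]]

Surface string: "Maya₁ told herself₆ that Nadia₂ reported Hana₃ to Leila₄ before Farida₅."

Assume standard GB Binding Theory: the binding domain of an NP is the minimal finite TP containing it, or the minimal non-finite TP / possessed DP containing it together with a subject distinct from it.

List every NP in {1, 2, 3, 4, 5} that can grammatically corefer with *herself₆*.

*herself* is an anaphor, so Principle A applies: it must be bound in its binding domain.
Binding domain of *herself₆*: the matrix TP, whose subject is Maya₁.
*Maya₁* c-commands the anaphor within its binding domain → licit binder.
*Nadia₂* does not c-command the anaphor → cannot bind it.
*Hana₃* does not c-command the anaphor → cannot bind it.
*Leila₄* does not c-command the anaphor → cannot bind it.
*Farida₅* does not c-command the anaphor → cannot bind it.

{1}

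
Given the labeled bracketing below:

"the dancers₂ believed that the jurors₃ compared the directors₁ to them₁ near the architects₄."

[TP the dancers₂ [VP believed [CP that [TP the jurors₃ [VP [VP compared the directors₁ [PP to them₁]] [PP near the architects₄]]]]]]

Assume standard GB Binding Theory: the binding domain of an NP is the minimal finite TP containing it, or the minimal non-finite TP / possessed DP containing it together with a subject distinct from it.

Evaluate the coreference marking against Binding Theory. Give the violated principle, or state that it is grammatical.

The two coindexed NPs are *the directors₁* and *them₁*.
*them₁* is a pronoun. Its binding domain is the embedded TP, whose subject is the jurors₃.
*the directors₁* c-commands it within that domain and carries the same index.
The pronoun is locally bound → Principle B violation.

Principle B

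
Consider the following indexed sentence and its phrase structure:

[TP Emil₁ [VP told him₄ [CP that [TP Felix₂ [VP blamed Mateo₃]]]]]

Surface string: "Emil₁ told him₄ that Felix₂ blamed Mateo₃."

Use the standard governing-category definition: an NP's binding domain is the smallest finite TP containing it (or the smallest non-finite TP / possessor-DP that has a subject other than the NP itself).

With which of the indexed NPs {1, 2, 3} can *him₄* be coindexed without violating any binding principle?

*him* is a pronoun, so Principle B applies: it must be free in its binding domain.
Binding domain of *him₄*: the matrix TP, whose subject is Emil₁.
*Emil₁* c-commands the pronoun within its binding domain → coindexation would violate Principle B.
*Felix₂*: the pronoun c-commands this R-expression → coindexation would violate Principle C on *Felix₂*.
*Mateo₃*: the pronoun c-commands this R-expression → coindexation would violate Principle C on *Mateo₃*.

none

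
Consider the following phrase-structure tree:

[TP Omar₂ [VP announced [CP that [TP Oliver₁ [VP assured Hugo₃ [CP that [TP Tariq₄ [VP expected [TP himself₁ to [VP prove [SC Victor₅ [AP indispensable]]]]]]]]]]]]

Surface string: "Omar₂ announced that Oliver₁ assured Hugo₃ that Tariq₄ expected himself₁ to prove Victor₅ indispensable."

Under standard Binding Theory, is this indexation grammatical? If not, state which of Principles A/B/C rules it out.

The two coindexed NPs are *Oliver₁* and *himself₁*.
*himself₁* is an anaphor. Principle A requires it to be bound within its binding domain — the embedded TP, whose subject is Tariq₄.
Within that domain it is c-commanded by *Tariq₄*, which does not share its index.
*Oliver₁* does c-command the anaphor, but from outside its binding domain.
The anaphor is unbound in its domain → Principle A violation.

Principle A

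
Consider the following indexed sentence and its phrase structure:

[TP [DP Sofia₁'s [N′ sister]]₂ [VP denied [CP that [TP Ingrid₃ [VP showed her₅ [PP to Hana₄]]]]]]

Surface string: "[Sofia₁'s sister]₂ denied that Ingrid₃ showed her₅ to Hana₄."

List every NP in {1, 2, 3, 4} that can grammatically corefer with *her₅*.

{1, 2}

*her* is a pronoun, so Principle B applies: it must be free in its binding domain.
Binding domain of *her₅*: the embedded TP, whose subject is Ingrid₃.
*Sofia₁* and the pronoun do not c-command one another → neither Principle B nor Principle C is at stake; coindexation permitted.
*[Sofia₁'s sister]₂* c-commands the pronoun but from outside its binding domain, and is not c-commanded by it → coindexation permitted.
*Ingrid₃* c-commands the pronoun within its binding domain → coindexation would violate Principle B.
*Hana₄*: the pronoun c-commands this R-expression → coindexation would violate Principle C on *Hana₄*.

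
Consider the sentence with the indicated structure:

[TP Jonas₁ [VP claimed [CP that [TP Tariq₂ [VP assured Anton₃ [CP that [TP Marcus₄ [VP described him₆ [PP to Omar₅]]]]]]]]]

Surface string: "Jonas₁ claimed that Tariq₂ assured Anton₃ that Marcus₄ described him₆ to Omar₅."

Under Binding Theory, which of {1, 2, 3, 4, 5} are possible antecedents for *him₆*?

{1, 2, 3}

*him* is a pronoun, so Principle B applies: it must be free in its binding domain.
Binding domain of *him₆*: the embedded TP, whose subject is Marcus₄.
*Jonas₁* c-commands the pronoun but from outside its binding domain, and is not c-commanded by it → coindexation permitted.
*Tariq₂* c-commands the pronoun but from outside its binding domain, and is not c-commanded by it → coindexation permitted.
*Anton₃* c-commands the pronoun but from outside its binding domain, and is not c-commanded by it → coindexation permitted.
*Marcus₄* c-commands the pronoun within its binding domain → coindexation would violate Principle B.
*Omar₅*: the pronoun c-commands this R-expression → coindexation would violate Principle C on *Omar₅*.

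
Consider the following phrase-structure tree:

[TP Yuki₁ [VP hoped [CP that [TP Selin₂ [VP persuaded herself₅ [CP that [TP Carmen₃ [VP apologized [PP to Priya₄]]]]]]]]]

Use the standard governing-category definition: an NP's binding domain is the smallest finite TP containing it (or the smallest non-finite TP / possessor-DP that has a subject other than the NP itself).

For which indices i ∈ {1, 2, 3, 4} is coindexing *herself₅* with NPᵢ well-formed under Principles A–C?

{2}

*herself* is an anaphor, so Principle A applies: it must be bound in its binding domain.
Binding domain of *herself₅*: the embedded TP, whose subject is Selin₂.
*Yuki₁* c-commands the anaphor but is outside its binding domain → cannot satisfy Principle A.
*Selin₂* c-commands the anaphor within its binding domain → licit binder.
*Carmen₃* does not c-command the anaphor → cannot bind it.
*Priya₄* does not c-command the anaphor → cannot bind it.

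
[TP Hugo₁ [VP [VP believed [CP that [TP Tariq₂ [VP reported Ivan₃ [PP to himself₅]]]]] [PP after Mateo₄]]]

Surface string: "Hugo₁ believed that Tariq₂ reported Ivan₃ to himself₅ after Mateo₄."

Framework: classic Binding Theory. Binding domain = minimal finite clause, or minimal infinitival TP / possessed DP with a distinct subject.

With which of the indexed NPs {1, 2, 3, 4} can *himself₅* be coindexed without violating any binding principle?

{2, 3}

*himself* is an anaphor, so Principle A applies: it must be bound in its binding domain.
Binding domain of *himself₅*: the embedded TP, whose subject is Tariq₂.
*Hugo₁* c-commands the anaphor but is outside its binding domain → cannot satisfy Principle A.
*Tariq₂* c-commands the anaphor within its binding domain → licit binder.
*Ivan₃* c-commands the anaphor within its binding domain → licit binder.
*Mateo₄* does not c-command the anaphor → cannot bind it.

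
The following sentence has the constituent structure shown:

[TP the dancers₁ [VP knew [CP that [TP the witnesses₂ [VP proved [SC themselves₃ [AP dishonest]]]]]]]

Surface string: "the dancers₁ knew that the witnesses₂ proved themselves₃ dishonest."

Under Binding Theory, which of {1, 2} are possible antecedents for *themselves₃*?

{2}

*themselves* is an anaphor, so Principle A applies: it must be bound in its binding domain.
Binding domain of *themselves₃*: the embedded TP, whose subject is the witnesses₂.
*the dancers₁* c-commands the anaphor but is outside its binding domain → cannot satisfy Principle A.
*the witnesses₂* c-commands the anaphor within its binding domain → licit binder.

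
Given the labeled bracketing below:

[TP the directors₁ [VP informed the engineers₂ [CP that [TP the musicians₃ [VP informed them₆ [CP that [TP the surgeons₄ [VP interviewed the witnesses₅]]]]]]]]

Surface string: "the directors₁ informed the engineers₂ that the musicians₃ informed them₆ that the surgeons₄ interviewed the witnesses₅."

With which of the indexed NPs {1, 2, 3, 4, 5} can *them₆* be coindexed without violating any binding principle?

{1, 2}

*them* is a pronoun, so Principle B applies: it must be free in its binding domain.
Binding domain of *them₆*: the embedded TP, whose subject is the musicians₃.
*the directors₁* c-commands the pronoun but from outside its binding domain, and is not c-commanded by it → coindexation permitted.
*the engineers₂* c-commands the pronoun but from outside its binding domain, and is not c-commanded by it → coindexation permitted.
*the musicians₃* c-commands the pronoun within its binding domain → coindexation would violate Principle B.
*the surgeons₄*: the pronoun c-commands this R-expression → coindexation would violate Principle C on *the surgeons₄*.
*the witnesses₅*: the pronoun c-commands this R-expression → coindexation would violate Principle C on *the witnesses₅*.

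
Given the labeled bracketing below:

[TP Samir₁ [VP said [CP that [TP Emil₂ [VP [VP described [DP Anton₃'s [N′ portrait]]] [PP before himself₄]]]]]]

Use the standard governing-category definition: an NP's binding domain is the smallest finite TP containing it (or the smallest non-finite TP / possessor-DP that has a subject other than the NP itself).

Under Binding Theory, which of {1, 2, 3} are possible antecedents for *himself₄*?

{2}

*himself* is an anaphor, so Principle A applies: it must be bound in its binding domain.
Binding domain of *himself₄*: the embedded TP, whose subject is Emil₂.
*Samir₁* c-commands the anaphor but is outside its binding domain → cannot satisfy Principle A.
*Emil₂* c-commands the anaphor within its binding domain → licit binder.
*Anton₃* does not c-command the anaphor → cannot bind it.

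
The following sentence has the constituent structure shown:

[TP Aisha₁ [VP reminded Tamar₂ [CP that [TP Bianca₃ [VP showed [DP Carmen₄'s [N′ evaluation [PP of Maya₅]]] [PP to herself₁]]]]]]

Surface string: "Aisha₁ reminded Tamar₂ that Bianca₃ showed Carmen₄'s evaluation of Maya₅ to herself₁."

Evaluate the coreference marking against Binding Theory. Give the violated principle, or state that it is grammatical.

The two coindexed NPs are *Aisha₁* and *herself₁*.
*herself₁* is an anaphor. Principle A requires it to be bound within its binding domain — the embedded TP, whose subject is Bianca₃.
Within that domain it is c-commanded by *Bianca₃*, which does not share its index.
*Aisha₁* does c-command the anaphor, but from outside its binding domain.
The anaphor is unbound in its domain → Principle A violation.

Principle A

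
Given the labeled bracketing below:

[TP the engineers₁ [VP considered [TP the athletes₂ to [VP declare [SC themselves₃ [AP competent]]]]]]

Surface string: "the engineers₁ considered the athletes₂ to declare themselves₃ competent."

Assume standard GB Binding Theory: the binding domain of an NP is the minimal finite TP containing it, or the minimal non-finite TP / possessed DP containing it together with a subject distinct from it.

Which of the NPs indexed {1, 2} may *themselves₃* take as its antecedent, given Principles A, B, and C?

*themselves* is an anaphor, so Principle A applies: it must be bound in its binding domain.
Binding domain of *themselves₃*: the embedded TP, whose subject is the athletes₂.
*the engineers₁* c-commands the anaphor but is outside its binding domain → cannot satisfy Principle A.
*the athletes₂* c-commands the anaphor within its binding domain → licit binder.

{2}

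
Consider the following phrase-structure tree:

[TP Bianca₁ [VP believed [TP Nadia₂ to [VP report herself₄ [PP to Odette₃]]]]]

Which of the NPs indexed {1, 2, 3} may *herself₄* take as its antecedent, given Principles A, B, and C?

{2}

*herself* is an anaphor, so Principle A applies: it must be bound in its binding domain.
Binding domain of *herself₄*: the embedded TP, whose subject is Nadia₂.
*Bianca₁* c-commands the anaphor but is outside its binding domain → cannot satisfy Principle A.
*Nadia₂* c-commands the anaphor within its binding domain → licit binder.
*Odette₃* does not c-command the anaphor → cannot bind it.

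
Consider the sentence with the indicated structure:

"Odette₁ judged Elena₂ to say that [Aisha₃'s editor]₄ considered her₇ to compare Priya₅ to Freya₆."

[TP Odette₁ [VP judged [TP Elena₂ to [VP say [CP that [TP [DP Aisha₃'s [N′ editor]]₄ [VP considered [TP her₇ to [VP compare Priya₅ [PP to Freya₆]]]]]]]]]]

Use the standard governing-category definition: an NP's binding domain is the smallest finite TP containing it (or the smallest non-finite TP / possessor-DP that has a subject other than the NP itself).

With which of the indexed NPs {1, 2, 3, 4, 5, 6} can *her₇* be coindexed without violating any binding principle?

{1, 2, 3}

*her* is a pronoun, so Principle B applies: it must be free in its binding domain.
Binding domain of *her₇*: the embedded TP, whose subject is [Aisha₃'s editor]₄.
*Odette₁* c-commands the pronoun but from outside its binding domain, and is not c-commanded by it → coindexation permitted.
*Elena₂* c-commands the pronoun but from outside its binding domain, and is not c-commanded by it → coindexation permitted.
*Aisha₃* and the pronoun do not c-command one another → neither Principle B nor Principle C is at stake; coindexation permitted.
*[Aisha₃'s editor]₄* c-commands the pronoun within its binding domain → coindexation would violate Principle B.
*Priya₅*: the pronoun c-commands this R-expression → coindexation would violate Principle C on *Priya₅*.
*Freya₆*: the pronoun c-commands this R-expression → coindexation would violate Principle C on *Freya₆*.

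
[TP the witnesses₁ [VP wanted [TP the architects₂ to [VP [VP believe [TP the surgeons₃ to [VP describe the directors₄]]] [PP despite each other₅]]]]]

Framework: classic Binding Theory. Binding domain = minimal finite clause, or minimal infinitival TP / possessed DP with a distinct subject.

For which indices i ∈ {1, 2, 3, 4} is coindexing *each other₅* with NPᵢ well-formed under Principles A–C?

*each other* is an anaphor, so Principle A applies: it must be bound in its binding domain.
Binding domain of *each other₅*: the embedded TP, whose subject is the architects₂.
*the witnesses₁* c-commands the anaphor but is outside its binding domain → cannot satisfy Principle A.
*the architects₂* c-commands the anaphor within its binding domain → licit binder.
*the surgeons₃* does not c-command the anaphor → cannot bind it.
*the directors₄* does not c-command the anaphor → cannot bind it.

{2}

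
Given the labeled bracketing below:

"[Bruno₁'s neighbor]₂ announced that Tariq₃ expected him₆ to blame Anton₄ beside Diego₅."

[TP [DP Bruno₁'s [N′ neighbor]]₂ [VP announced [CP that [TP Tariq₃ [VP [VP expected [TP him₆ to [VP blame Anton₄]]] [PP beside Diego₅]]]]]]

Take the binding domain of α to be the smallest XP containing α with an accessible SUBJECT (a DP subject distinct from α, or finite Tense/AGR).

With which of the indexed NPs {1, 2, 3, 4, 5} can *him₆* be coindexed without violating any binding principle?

*him* is a pronoun, so Principle B applies: it must be free in its binding domain.
Binding domain of *him₆*: the embedded TP, whose subject is Tariq₃.
*Bruno₁* and the pronoun do not c-command one another → neither Principle B nor Principle C is at stake; coindexation permitted.
*[Bruno₁'s neighbor]₂* c-commands the pronoun but from outside its binding domain, and is not c-commanded by it → coindexation permitted.
*Tariq₃* c-commands the pronoun within its binding domain → coindexation would violate Principle B.
*Anton₄*: the pronoun c-commands this R-expression → coindexation would violate Principle C on *Anton₄*.
*Diego₅* and the pronoun do not c-command one another → neither Principle B nor Principle C is at stake; coindexation permitted.

{1, 2, 5}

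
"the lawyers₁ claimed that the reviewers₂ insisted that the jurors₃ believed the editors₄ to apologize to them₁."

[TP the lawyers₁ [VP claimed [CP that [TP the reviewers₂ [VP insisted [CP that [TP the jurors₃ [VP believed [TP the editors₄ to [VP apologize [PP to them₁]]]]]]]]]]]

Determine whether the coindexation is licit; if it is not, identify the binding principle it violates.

The two coindexed NPs are *the lawyers₁* and *them₁*.
*them₁* is a pronoun; its binding domain is the embedded TP, whose subject is the editors₄. Within that domain it is c-commanded only by *the editors₄*, which carries a different index — the pronoun is free locally, so Principle B holds.
*the lawyers₁* is an R-expression; *them₁* does not c-command it, and no other NP shares its index, so Principle C is satisfied.
All principles are respected.

grammatical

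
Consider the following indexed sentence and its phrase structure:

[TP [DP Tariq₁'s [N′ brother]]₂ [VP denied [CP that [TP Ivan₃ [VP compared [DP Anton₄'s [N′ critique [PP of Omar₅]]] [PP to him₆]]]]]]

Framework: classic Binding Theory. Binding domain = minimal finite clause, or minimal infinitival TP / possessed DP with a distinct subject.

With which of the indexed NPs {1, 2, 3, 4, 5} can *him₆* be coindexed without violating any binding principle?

*him* is a pronoun, so Principle B applies: it must be free in its binding domain.
Binding domain of *him₆*: the embedded TP, whose subject is Ivan₃.
*Tariq₁* and the pronoun do not c-command one another → neither Principle B nor Principle C is at stake; coindexation permitted.
*[Tariq₁'s brother]₂* c-commands the pronoun but from outside its binding domain, and is not c-commanded by it → coindexation permitted.
*Ivan₃* c-commands the pronoun within its binding domain → coindexation would violate Principle B.
*Anton₄* and the pronoun do not c-command one another → neither Principle B nor Principle C is at stake; coindexation permitted.
*Omar₅* and the pronoun do not c-command one another → neither Principle B nor Principle C is at stake; coindexation permitted.

{1, 2, 4, 5}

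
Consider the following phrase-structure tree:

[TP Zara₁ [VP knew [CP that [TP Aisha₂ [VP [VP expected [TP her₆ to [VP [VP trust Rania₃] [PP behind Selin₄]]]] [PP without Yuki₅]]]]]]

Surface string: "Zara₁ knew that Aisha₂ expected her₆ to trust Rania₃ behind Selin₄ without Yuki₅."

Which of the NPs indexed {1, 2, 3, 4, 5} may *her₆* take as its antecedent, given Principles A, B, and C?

{1, 5}

*her* is a pronoun, so Principle B applies: it must be free in its binding domain.
Binding domain of *her₆*: the embedded TP, whose subject is Aisha₂.
*Zara₁* c-commands the pronoun but from outside its binding domain, and is not c-commanded by it → coindexation permitted.
*Aisha₂* c-commands the pronoun within its binding domain → coindexation would violate Principle B.
*Rania₃*: the pronoun c-commands this R-expression → coindexation would violate Principle C on *Rania₃*.
*Selin₄*: the pronoun c-commands this R-expression → coindexation would violate Principle C on *Selin₄*.
*Yuki₅* and the pronoun do not c-command one another → neither Principle B nor Principle C is at stake; coindexation permitted.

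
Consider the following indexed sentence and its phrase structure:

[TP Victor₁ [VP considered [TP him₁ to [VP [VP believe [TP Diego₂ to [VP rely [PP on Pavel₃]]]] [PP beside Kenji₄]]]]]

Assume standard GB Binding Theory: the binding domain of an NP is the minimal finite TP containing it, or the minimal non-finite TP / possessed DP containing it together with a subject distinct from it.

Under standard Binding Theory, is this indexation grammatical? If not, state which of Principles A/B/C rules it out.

Principle B

The two coindexed NPs are *Victor₁* and *him₁*.
*him₁* is a pronoun. Its binding domain is the matrix TP, whose subject is Victor₁.
*Victor₁* c-commands it within that domain and carries the same index.
The pronoun is locally bound → Principle B violation.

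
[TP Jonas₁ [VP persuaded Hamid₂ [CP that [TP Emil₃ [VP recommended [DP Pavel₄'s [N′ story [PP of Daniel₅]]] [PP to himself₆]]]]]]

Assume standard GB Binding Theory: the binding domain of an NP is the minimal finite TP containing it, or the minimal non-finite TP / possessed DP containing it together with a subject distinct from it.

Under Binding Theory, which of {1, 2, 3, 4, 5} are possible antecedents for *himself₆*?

{3}

*himself* is an anaphor, so Principle A applies: it must be bound in its binding domain.
Binding domain of *himself₆*: the embedded TP, whose subject is Emil₃.
*Jonas₁* c-commands the anaphor but is outside its binding domain → cannot satisfy Principle A.
*Hamid₂* c-commands the anaphor but is outside its binding domain → cannot satisfy Principle A.
*Emil₃* c-commands the anaphor within its binding domain → licit binder.
*Pavel₄* does not c-command the anaphor → cannot bind it.
*Daniel₅* does not c-command the anaphor → cannot bind it.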